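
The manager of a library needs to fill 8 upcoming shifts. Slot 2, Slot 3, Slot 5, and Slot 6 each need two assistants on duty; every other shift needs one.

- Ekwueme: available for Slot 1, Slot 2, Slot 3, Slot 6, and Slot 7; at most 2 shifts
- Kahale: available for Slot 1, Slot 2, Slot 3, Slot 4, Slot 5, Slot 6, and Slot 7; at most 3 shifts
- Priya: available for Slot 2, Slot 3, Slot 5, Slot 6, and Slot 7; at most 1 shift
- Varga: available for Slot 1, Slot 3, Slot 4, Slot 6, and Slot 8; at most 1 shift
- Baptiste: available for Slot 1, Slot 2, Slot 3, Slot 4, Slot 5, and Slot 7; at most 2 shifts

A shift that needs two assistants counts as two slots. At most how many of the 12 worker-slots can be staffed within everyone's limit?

Total capacity across all assistants is 2+3+1+1+2 = 9, and 12 slots are needed, so at most 9 can be filled.
An assignment achieving 9: Slot 1→Ekwueme, Slot 2→Ekwueme+Kahale, Slot 3→Baptiste, Slot 4→Kahale, Slot 5→Kahale+Priya, Slot 7→Baptiste, Slot 8→Varga.
Loads: Ekwueme 2/2, Kahale 3/3, Priya 1/1, Varga 1/1, Baptiste 2/2.

9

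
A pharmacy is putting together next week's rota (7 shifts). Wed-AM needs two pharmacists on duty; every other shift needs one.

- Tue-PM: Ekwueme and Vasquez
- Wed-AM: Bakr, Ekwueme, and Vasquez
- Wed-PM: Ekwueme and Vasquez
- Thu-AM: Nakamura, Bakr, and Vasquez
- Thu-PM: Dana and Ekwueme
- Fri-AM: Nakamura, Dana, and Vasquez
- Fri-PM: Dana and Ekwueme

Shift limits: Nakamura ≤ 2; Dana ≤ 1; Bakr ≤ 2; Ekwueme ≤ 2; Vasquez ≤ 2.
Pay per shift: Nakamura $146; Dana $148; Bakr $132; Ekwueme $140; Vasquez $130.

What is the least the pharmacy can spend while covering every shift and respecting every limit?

Picking the cheapest available pharmacist for each shift independently would cost $1062, but that ignores the shift limits.
An optimal schedule: Tue-PM→Vasquez, Wed-AM→Bakr+Ekwueme, Wed-PM→Vasquez, Thu-AM→Bakr, Thu-PM→Ekwueme, Fri-AM→Nakamura, Fri-PM→Dana.
Total: 130 + 132 + 140 + 130 + 132 + 140 + 146 + 148 = $1098.

$1098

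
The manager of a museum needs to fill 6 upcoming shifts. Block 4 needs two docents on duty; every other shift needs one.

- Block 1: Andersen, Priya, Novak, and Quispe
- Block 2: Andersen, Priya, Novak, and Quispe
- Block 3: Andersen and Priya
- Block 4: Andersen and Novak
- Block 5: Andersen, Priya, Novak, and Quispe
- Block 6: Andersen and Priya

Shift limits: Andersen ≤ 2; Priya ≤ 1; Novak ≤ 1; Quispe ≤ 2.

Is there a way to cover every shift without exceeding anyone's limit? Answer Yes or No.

Total capacity is 2+1+1+2 = 6 but 7 worker-slots are needed — infeasible.

No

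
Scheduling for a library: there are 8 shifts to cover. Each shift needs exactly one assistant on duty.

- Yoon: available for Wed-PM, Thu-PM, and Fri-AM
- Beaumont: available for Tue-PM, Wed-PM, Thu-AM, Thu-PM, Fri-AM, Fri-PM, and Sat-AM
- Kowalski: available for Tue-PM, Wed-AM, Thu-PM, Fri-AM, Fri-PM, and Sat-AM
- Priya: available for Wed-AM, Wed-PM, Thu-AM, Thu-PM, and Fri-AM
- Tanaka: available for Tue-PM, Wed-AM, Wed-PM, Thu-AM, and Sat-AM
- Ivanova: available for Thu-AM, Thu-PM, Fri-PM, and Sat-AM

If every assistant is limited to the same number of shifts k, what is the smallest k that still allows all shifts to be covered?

With 6 assistants and 8 worker-slots to fill, someone must work at least ⌈8/6⌉ = 2 shifts, so k ≥ 2.
k = 2 works: Tue-PM→Beaumont, Wed-AM→Kowalski, Wed-PM→Yoon, Thu-AM→Priya, Thu-PM→Priya, Fri-AM→Yoon, Fri-PM→Beaumont, Sat-AM→Kowalski.
Loads: Yoon 2, Beaumont 2, Kowalski 2, Priya 2, Tanaka 0, Ivanova 0 — all ≤ 2.

2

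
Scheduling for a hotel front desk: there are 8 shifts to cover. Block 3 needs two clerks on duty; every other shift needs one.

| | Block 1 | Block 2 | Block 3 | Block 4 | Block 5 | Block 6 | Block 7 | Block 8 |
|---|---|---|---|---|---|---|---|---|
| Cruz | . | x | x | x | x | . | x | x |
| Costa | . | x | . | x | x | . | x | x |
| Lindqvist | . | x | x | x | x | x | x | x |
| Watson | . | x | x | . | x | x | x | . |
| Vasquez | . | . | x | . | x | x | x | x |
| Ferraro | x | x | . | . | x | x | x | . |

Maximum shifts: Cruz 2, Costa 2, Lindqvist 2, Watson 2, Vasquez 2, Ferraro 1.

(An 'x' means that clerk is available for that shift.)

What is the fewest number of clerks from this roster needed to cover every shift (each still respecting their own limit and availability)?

5

9 slots to fill and no one can take more than 2, so at least ⌈9/2⌉ = 5 clerks are needed.
Cruz, Costa, Lindqvist, Watson, and Ferraro alone can cover everything: Block 1→Ferraro, Block 2→Costa, Block 3→Cruz+Lindqvist, Block 4→Cruz, Block 5→Watson, Block 6→Lindqvist, Block 7→Watson, Block 8→Costa.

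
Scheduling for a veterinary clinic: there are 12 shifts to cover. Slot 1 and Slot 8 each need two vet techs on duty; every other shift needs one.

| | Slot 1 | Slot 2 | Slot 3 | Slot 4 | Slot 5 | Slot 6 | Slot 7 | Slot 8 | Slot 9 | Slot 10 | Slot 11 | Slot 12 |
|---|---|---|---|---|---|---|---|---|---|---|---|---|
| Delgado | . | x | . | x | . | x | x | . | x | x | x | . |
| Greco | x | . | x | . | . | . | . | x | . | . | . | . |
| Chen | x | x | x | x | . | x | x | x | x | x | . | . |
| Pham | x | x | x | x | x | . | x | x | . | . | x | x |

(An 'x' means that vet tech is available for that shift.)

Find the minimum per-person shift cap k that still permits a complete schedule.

4

With 4 vet techs and 14 worker-slots to fill, someone must work at least ⌈14/4⌉ = 4 shifts, so k ≥ 4.
k = 4 works: Slot 1→Greco+Chen, Slot 2→Chen, Slot 3→Greco, Slot 4→Chen, Slot 5→Pham, Slot 6→Delgado, Slot 7→Chen, Slot 8→Greco+Pham, Slot 9→Delgado, Slot 10→Delgado, Slot 11→Delgado, Slot 12→Pham.
Loads: Delgado 4, Greco 3, Chen 4, Pham 3 — all ≤ 4.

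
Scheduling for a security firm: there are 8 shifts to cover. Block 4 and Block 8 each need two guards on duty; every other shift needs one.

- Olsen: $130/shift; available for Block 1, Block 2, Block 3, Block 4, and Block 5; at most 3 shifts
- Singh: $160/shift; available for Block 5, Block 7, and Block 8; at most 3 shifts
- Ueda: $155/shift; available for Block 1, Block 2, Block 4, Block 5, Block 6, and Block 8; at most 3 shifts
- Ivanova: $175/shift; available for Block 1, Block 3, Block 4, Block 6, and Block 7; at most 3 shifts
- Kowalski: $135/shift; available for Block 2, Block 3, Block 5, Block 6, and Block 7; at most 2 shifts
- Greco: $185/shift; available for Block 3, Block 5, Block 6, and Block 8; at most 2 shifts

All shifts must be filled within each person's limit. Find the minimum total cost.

$1445

Picking the cheapest available guard for each shift independently would cost $1390, but that ignores the shift limits.
An optimal schedule: Block 1→Olsen, Block 2→Olsen, Block 3→Kowalski, Block 4→Olsen+Ueda, Block 5→Singh, Block 6→Ueda, Block 7→Kowalski, Block 8→Ueda+Singh.
Total: 130 + 130 + 135 + 130 + 155 + 160 + 155 + 135 + 155 + 160 = $1445.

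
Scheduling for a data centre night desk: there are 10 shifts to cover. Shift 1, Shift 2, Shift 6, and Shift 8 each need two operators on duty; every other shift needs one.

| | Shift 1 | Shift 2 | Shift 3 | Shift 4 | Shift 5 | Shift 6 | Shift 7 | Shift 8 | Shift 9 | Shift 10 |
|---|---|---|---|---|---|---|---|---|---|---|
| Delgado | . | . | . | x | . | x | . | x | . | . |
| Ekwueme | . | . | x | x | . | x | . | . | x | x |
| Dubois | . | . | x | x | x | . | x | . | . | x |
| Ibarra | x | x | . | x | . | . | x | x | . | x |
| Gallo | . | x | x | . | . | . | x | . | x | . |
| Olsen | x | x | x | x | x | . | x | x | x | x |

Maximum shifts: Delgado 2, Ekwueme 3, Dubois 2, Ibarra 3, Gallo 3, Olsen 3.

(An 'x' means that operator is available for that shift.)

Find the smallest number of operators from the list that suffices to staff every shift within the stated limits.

5

14 slots to fill and no one can take more than 3, so at least ⌈14/3⌉ = 5 operators are needed.
Delgado, Ekwueme, Ibarra, Gallo, and Olsen alone can cover everything: Shift 1→Ibarra+Olsen, Shift 2→Ibarra+Gallo, Shift 3→Ekwueme, Shift 4→Olsen, Shift 5→Olsen, Shift 6→Delgado+Ekwueme, Shift 7→Gallo, Shift 8→Delgado+Ibarra, Shift 9→Gallo, Shift 10→Ekwueme.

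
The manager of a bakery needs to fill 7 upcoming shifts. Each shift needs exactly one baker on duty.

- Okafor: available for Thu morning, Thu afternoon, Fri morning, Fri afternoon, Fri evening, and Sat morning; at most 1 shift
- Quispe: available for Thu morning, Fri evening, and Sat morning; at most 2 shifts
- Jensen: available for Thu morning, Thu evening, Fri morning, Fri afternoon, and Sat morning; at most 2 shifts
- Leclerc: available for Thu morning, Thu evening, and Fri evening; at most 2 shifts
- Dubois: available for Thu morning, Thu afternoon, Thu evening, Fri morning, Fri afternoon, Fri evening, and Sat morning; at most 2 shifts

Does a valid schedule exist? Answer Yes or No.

Yes

One valid schedule: Thu morning→Leclerc, Thu afternoon→Okafor, Thu evening→Jensen, Fri morning→Jensen, Fri afternoon→Dubois, Fri evening→Quispe, Sat morning→Quispe.
Loads: Okafor 1/1, Quispe 2/2, Jensen 2/2, Leclerc 1/2, Dubois 1/2 — all within limits.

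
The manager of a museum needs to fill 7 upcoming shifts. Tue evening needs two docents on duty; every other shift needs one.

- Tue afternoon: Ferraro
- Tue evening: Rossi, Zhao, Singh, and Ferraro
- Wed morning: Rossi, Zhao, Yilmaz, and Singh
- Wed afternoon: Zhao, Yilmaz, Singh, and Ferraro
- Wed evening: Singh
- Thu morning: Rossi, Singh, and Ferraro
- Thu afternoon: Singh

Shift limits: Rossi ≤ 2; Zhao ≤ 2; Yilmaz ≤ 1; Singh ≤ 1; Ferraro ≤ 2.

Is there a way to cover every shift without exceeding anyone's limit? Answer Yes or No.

Total capacity is 8 and 8 slots are needed, so capacity alone doesn't rule it out.
Shifts {Wed evening, Thu afternoon} need 2 worker-slots in total, but the docents available for any of those shifts (Singh) can supply at most 1 among them. So no valid schedule exists.

No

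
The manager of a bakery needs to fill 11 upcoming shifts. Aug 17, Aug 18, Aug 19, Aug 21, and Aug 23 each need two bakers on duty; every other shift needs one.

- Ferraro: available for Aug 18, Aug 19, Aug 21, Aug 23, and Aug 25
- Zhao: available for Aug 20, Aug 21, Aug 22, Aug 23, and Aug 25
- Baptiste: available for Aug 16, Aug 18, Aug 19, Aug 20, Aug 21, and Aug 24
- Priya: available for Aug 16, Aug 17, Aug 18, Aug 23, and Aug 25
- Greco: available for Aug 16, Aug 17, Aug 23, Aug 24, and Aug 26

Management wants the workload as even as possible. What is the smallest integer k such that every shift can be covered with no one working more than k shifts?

With 5 bakers and 16 worker-slots to fill, someone must work at least ⌈16/5⌉ = 4 shifts, so k ≥ 4.
k = 4 works: Aug 16→Baptiste, Aug 17→Priya+Greco, Aug 18→Ferraro+Baptiste, Aug 19→Ferraro+Baptiste, Aug 20→Zhao, Aug 21→Ferraro+Zhao, Aug 22→Zhao, Aug 23→Zhao+Priya, Aug 24→Baptiste, Aug 25→Ferraro, Aug 26→Greco.
Loads: Ferraro 4, Zhao 4, Baptiste 4, Priya 2, Greco 2 — all ≤ 4.

4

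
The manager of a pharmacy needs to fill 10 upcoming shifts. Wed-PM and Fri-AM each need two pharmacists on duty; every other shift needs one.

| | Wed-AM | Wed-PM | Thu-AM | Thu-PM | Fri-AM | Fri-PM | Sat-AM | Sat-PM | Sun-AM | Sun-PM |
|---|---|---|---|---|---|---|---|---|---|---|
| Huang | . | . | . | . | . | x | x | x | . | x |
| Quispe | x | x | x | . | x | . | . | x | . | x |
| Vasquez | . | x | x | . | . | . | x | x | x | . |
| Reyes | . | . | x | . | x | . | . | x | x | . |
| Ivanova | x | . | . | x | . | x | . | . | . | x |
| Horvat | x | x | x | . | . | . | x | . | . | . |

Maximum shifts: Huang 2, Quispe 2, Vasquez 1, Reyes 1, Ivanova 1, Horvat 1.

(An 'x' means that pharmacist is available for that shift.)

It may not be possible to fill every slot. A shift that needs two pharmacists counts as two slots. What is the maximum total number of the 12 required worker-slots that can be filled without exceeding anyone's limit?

Total capacity across all pharmacists is 2+2+1+1+1+1 = 8, and 12 slots are needed, so at most 8 can be filled.
An assignment achieving 8: Wed-AM→Quispe, Wed-PM→Horvat, Thu-PM→Ivanova, Fri-AM→Quispe+Reyes, Fri-PM→Huang, Sat-AM→Huang, Sun-AM→Vasquez.
Loads: Huang 2/2, Quispe 2/2, Vasquez 1/1, Reyes 1/1, Ivanova 1/1, Horvat 1/1.

8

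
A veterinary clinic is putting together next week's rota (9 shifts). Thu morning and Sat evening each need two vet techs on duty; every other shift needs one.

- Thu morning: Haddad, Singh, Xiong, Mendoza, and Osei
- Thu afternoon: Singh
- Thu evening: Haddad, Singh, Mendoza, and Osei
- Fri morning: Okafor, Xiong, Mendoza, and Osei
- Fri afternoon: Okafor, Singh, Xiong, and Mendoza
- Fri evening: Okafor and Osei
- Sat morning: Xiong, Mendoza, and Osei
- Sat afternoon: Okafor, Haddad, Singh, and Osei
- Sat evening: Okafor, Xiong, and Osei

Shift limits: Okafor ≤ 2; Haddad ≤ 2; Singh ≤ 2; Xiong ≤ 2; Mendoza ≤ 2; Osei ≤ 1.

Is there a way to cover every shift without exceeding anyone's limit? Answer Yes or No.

Yes

Thu afternoon can only be covered by Singh, so that assignment is forced.
One valid schedule: Thu morning→Mendoza+Osei, Thu afternoon→Singh, Thu evening→Haddad, Fri morning→Mendoza, Fri afternoon→Singh, Fri evening→Okafor, Sat morning→Xiong, Sat afternoon→Haddad, Sat evening→Okafor+Xiong.
Loads: Okafor 2/2, Haddad 2/2, Singh 2/2, Xiong 2/2, Mendoza 2/2, Osei 1/1 — all within limits.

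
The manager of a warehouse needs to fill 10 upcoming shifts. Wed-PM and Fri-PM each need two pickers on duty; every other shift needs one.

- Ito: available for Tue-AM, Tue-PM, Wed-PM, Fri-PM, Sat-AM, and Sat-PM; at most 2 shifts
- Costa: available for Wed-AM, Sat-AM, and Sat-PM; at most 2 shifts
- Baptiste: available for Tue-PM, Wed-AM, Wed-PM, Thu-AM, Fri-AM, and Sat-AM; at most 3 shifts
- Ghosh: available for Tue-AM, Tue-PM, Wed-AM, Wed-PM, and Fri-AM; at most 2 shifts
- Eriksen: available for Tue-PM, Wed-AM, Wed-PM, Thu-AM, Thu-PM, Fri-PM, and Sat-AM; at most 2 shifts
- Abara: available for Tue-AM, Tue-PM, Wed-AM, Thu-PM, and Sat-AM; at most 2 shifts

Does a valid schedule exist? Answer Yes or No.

Yes

Fri-PM can only be covered by Ito and Eriksen, so that assignment is forced.
One valid schedule: Tue-AM→Ghosh, Tue-PM→Abara, Wed-AM→Costa, Wed-PM→Baptiste+Ghosh, Thu-AM→Baptiste, Thu-PM→Eriksen, Fri-AM→Baptiste, Fri-PM→Ito+Eriksen, Sat-AM→Costa, Sat-PM→Ito.
Loads: Ito 2/2, Costa 2/2, Baptiste 3/3, Ghosh 2/2, Eriksen 2/2, Abara 1/2 — all within limits.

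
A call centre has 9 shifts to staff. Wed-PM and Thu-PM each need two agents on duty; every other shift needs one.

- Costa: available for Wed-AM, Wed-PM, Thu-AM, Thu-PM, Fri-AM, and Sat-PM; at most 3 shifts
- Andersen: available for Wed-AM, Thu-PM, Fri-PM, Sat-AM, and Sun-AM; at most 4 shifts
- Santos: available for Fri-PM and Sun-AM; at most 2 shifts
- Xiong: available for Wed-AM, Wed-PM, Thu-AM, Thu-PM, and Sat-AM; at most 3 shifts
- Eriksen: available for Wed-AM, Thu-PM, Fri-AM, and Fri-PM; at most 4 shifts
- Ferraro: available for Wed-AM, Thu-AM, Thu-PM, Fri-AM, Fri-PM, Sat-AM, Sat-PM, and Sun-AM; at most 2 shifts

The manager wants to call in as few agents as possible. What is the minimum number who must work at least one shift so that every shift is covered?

4

11 slots to fill and no one can take more than 4, so at least ⌈11/4⌉ = 3 agents are needed.
No set of 3 agents can cover every shift (each such set leaves at least one shift with no one available or exceeds a cap).
Costa, Andersen, Santos, and Xiong alone can cover everything: Wed-AM→Andersen, Wed-PM→Costa+Xiong, Thu-AM→Xiong, Thu-PM→Andersen+Xiong, Fri-AM→Costa, Fri-PM→Andersen, Sat-AM→Andersen, Sat-PM→Costa, Sun-AM→Santos.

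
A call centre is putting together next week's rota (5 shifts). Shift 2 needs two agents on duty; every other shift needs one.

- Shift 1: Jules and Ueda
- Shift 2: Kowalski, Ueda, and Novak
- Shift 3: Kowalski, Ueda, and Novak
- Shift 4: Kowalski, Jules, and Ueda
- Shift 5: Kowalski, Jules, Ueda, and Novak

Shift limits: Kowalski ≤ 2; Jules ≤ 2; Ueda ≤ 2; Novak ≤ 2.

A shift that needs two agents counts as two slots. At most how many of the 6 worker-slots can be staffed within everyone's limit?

Total capacity across all agents is 2+2+2+2 = 8, and 6 slots are needed, so at most 6 can be filled.
An assignment achieving 6: Shift 1→Jules, Shift 2→Kowalski+Ueda, Shift 3→Kowalski, Shift 4→Jules, Shift 5→Ueda.
Loads: Kowalski 2/2, Jules 2/2, Ueda 2/2, Novak 0/2.

6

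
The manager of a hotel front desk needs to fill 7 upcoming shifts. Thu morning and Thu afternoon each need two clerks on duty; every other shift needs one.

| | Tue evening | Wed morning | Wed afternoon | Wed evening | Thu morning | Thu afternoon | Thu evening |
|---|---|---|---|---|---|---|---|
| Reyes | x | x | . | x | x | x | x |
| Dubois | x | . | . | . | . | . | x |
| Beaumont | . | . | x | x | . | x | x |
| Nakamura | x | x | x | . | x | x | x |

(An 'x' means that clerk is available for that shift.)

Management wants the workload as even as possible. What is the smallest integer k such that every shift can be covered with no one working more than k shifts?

3

With 4 clerks and 9 worker-slots to fill, someone must work at least ⌈9/4⌉ = 3 shifts, so k ≥ 3.
k = 3 works: Tue evening→Dubois, Wed morning→Reyes, Wed afternoon→Beaumont, Wed evening→Reyes, Thu morning→Reyes+Nakamura, Thu afternoon→Beaumont+Nakamura, Thu evening→Dubois.
Loads: Reyes 3, Dubois 2, Beaumont 2, Nakamura 2 — all ≤ 3.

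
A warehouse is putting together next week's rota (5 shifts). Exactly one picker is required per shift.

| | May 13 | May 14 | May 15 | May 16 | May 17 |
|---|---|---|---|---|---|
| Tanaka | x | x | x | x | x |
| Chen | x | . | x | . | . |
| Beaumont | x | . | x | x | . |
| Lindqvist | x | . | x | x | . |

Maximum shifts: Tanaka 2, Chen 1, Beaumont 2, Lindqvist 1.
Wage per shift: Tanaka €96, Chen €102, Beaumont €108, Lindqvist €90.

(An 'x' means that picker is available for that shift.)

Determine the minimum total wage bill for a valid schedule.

€492

May 14 can only be covered by Tanaka, so that assignment is forced.
May 17 can only be covered by Tanaka, so that assignment is forced.
Picking the cheapest available picker for each shift independently would cost €462, but that ignores the shift limits.
An optimal schedule: May 13→Chen, May 14→Tanaka, May 15→Beaumont, May 16→Lindqvist, May 17→Tanaka.
Total: 102 + 96 + 108 + 90 + 96 = €492.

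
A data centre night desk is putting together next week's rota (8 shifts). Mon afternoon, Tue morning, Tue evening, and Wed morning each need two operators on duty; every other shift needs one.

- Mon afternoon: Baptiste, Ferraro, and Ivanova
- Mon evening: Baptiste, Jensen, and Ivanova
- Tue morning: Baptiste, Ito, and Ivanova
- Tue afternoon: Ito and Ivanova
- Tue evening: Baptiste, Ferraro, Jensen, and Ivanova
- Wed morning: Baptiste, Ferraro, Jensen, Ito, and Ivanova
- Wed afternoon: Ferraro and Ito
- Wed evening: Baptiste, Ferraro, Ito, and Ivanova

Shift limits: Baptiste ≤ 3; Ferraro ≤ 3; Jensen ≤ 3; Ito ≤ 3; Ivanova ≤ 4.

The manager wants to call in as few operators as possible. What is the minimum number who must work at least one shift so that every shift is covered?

12 slots to fill and no one can take more than 4, so at least ⌈12/4⌉ = 3 operators are needed.
Any 3 operators together have capacity at most 4+3+3 = 10 < 12 slots, so 3 can never suffice.
Baptiste, Ferraro, Jensen, and Ito alone can cover everything: Mon afternoon→Baptiste+Ferraro, Mon evening→Jensen, Tue morning→Baptiste+Ito, Tue afternoon→Ito, Tue evening→Baptiste+Jensen, Wed morning→Jensen+Ito, Wed afternoon→Ferraro, Wed evening→Ferraro.

4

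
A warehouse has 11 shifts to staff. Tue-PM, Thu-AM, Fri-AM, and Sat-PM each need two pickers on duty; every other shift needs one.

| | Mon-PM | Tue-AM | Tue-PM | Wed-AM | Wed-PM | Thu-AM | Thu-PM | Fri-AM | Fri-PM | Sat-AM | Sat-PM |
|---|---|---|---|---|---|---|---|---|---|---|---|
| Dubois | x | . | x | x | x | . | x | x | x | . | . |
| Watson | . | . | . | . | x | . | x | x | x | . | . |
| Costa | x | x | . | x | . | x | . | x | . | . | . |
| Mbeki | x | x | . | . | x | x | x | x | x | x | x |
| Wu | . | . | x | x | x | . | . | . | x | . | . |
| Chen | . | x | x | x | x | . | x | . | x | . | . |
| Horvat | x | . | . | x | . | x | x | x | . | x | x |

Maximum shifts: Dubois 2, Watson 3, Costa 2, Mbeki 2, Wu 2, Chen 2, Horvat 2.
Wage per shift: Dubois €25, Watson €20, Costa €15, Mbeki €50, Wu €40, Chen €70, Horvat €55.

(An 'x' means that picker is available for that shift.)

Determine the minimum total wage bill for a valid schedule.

€570

Sat-PM can only be covered by Mbeki and Horvat, so that assignment is forced.
Picking the cheapest available picker for each shift independently would cost €425, but that ignores the shift limits.
An optimal schedule: Mon-PM→Dubois, Tue-AM→Costa, Tue-PM→Wu+Chen, Wed-AM→Wu, Wed-PM→Watson, Thu-AM→Costa+Horvat, Thu-PM→Watson, Fri-AM→Dubois+Watson, Fri-PM→Chen, Sat-AM→Mbeki, Sat-PM→Mbeki+Horvat.
Total: 25 + 15 + 40 + 70 + 40 + 20 + 15 + 55 + 20 + 25 + 20 + 70 + 50 + 50 + 55 = €570.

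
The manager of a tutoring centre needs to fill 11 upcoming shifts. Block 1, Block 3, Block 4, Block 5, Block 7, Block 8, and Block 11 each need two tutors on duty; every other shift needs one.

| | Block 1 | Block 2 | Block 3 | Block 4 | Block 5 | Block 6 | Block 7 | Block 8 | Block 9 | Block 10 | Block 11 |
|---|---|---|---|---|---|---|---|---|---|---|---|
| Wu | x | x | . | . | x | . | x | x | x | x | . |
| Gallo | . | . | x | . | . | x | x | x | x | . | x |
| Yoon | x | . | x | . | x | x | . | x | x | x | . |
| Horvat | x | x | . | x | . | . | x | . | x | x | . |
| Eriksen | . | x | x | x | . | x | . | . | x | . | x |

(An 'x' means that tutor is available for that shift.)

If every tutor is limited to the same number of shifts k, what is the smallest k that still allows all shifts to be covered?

4

With 5 tutors and 18 worker-slots to fill, someone must work at least ⌈18/5⌉ = 4 shifts, so k ≥ 4.
k = 4 works: Block 1→Wu+Yoon, Block 2→Wu, Block 3→Gallo+Yoon, Block 4→Horvat+Eriksen, Block 5→Wu+Yoon, Block 6→Gallo, Block 7→Wu+Horvat, Block 8→Gallo+Yoon, Block 9→Horvat, Block 10→Horvat, Block 11→Gallo+Eriksen.
Loads: Wu 4, Gallo 4, Yoon 4, Horvat 4, Eriksen 2 — all ≤ 4.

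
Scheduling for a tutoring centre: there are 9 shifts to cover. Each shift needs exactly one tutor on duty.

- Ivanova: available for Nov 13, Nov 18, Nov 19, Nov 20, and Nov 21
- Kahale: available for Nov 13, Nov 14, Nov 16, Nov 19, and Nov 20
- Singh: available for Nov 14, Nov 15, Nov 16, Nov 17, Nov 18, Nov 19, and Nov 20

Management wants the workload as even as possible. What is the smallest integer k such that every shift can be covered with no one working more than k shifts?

With 3 tutors and 9 worker-slots to fill, someone must work at least ⌈9/3⌉ = 3 shifts, so k ≥ 3.
k = 3 works: Nov 13→Ivanova, Nov 14→Kahale, Nov 15→Singh, Nov 16→Kahale, Nov 17→Singh, Nov 18→Ivanova, Nov 19→Kahale, Nov 20→Singh, Nov 21→Ivanova.
Loads: Ivanova 3, Kahale 3, Singh 3 — all ≤ 3.

3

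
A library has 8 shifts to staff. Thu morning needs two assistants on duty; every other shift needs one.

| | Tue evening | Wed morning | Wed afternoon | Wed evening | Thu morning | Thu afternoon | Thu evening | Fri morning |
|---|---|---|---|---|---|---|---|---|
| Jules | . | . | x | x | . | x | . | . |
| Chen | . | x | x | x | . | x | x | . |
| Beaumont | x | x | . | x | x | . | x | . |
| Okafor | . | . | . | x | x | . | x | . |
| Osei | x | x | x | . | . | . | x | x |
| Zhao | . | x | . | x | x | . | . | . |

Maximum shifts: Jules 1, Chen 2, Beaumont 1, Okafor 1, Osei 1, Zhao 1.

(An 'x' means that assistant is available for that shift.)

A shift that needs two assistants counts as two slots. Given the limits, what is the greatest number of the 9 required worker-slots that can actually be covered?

Total capacity across all assistants is 1+2+1+1+1+1 = 7, and 9 slots are needed, so at most 7 can be filled.
An assignment achieving 7: Tue evening→Beaumont, Wed morning→Chen, Wed afternoon→Chen, Thu morning→Okafor+Zhao, Thu afternoon→Jules, Fri morning→Osei.
Loads: Jules 1/1, Chen 2/2, Beaumont 1/1, Okafor 1/1, Osei 1/1, Zhao 1/1.

7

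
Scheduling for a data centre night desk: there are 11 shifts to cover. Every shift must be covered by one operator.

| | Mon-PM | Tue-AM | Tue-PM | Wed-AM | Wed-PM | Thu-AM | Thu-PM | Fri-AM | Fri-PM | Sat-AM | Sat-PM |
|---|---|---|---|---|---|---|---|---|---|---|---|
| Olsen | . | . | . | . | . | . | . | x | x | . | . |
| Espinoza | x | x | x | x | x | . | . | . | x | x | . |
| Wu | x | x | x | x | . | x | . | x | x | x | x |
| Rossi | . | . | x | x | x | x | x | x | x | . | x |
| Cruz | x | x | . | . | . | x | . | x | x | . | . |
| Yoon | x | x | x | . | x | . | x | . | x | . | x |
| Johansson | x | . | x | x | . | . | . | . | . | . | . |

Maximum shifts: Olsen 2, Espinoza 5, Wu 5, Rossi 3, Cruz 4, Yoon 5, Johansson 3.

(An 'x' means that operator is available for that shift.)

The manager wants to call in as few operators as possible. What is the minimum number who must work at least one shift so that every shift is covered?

3

11 slots to fill and no one can take more than 5, so at least ⌈11/5⌉ = 3 operators are needed.
Olsen, Wu, and Yoon alone can cover everything: Mon-PM→Wu, Tue-AM→Wu, Tue-PM→Yoon, Wed-AM→Wu, Wed-PM→Yoon, Thu-AM→Wu, Thu-PM→Yoon, Fri-AM→Olsen, Fri-PM→Olsen, Sat-AM→Wu, Sat-PM→Yoon.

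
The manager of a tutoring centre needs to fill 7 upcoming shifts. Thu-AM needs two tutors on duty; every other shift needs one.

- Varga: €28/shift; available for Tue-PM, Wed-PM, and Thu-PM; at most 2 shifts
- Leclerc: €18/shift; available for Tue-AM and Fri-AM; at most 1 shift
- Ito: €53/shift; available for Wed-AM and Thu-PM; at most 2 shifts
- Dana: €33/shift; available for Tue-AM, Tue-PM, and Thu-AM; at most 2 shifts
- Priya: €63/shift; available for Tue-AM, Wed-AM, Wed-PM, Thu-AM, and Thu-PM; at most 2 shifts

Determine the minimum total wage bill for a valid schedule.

€309

Thu-AM can only be covered by Dana and Priya, so that assignment is forced.
Fri-AM can only be covered by Leclerc, so that assignment is forced.
Picking the cheapest available tutor for each shift independently would cost €269, but that ignores the shift limits.
An optimal schedule: Tue-AM→Dana, Tue-PM→Varga, Wed-AM→Ito, Wed-PM→Varga, Thu-AM→Dana+Priya, Thu-PM→Ito, Fri-AM→Leclerc.
Total: 33 + 28 + 53 + 28 + 33 + 63 + 53 + 18 = €309.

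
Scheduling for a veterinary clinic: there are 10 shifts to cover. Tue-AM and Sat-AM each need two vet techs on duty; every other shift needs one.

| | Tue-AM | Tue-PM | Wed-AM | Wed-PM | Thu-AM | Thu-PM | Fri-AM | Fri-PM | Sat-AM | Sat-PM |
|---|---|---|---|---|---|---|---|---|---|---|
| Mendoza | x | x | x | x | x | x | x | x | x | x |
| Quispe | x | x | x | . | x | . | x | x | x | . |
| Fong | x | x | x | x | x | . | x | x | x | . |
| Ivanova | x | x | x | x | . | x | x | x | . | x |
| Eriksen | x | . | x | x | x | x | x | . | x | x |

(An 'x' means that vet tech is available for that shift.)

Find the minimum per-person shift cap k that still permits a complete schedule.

With 5 vet techs and 12 worker-slots to fill, someone must work at least ⌈12/5⌉ = 3 shifts, so k ≥ 3.
k = 3 works: Tue-AM→Ivanova+Eriksen, Tue-PM→Mendoza, Wed-AM→Quispe, Wed-PM→Fong, Thu-AM→Quispe, Thu-PM→Mendoza, Fri-AM→Fong, Fri-PM→Quispe, Sat-AM→Fong+Eriksen, Sat-PM→Mendoza.
Loads: Mendoza 3, Quispe 3, Fong 3, Ivanova 1, Eriksen 2 — all ≤ 3.

3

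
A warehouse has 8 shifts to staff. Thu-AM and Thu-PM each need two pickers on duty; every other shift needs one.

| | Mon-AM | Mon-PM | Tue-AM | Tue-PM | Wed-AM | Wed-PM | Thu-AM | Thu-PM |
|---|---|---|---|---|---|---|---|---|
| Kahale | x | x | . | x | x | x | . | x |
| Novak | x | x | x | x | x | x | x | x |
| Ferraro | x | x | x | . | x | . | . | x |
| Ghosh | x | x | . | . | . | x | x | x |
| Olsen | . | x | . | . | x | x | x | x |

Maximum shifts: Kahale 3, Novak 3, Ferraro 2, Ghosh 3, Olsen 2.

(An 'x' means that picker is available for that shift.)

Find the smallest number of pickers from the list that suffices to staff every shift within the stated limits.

4

10 slots to fill and no one can take more than 3, so at least ⌈10/3⌉ = 4 pickers are needed.
Kahale, Novak, Ferraro, and Ghosh alone can cover everything: Mon-AM→Novak, Mon-PM→Ferraro, Tue-AM→Novak, Tue-PM→Kahale, Wed-AM→Kahale, Wed-PM→Kahale, Thu-AM→Novak+Ghosh, Thu-PM→Ferraro+Ghosh.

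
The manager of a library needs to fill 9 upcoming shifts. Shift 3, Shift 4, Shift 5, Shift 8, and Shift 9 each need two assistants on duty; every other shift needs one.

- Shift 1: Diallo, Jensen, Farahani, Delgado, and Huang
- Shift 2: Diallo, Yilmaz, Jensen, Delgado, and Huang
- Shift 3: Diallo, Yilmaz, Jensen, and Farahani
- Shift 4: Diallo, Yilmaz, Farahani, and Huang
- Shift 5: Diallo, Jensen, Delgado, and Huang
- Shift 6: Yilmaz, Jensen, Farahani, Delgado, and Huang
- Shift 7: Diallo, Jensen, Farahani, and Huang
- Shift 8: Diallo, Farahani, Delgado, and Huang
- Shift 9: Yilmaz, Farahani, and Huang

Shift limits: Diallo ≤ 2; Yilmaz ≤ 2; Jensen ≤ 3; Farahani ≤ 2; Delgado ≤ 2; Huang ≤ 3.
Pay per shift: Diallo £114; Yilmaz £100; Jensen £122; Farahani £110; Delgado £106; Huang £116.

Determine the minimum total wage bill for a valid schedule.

Picking the cheapest available assistant for each shift independently would cost £1482, but that ignores the shift limits.
An optimal schedule: Shift 1→Diallo, Shift 2→Jensen, Shift 3→Yilmaz+Jensen, Shift 4→Farahani+Huang, Shift 5→Delgado+Huang, Shift 6→Jensen, Shift 7→Diallo, Shift 8→Delgado+Huang, Shift 9→Yilmaz+Farahani.
Total: 114 + 122 + 100 + 122 + 110 + 116 + 106 + 116 + 122 + 114 + 106 + 116 + 100 + 110 = £1574.

£1574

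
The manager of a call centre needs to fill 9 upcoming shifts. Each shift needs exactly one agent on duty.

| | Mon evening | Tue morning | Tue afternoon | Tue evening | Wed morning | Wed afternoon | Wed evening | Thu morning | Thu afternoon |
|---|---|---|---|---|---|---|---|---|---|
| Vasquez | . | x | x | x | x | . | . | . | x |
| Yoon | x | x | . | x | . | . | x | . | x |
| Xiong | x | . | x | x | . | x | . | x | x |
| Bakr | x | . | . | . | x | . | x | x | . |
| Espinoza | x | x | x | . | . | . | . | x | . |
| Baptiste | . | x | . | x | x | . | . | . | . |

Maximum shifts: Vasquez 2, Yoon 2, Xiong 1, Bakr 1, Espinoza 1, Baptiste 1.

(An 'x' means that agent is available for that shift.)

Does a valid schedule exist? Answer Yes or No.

No

Total capacity is 2+2+1+1+1+1 = 8 but 9 worker-slots are needed — infeasible.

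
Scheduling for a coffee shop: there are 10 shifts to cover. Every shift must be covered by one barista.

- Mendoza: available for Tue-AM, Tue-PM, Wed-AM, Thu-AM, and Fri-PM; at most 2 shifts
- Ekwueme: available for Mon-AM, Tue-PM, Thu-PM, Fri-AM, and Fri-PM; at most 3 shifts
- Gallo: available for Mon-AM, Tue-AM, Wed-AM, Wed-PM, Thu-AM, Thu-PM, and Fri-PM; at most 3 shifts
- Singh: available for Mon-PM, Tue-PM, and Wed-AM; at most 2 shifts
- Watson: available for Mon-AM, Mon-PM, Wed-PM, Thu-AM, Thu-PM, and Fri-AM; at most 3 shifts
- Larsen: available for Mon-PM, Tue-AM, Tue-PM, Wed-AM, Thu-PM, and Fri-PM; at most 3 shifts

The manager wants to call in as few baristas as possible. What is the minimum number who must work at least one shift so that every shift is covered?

10 slots to fill and no one can take more than 3, so at least ⌈10/3⌉ = 4 baristas are needed.
Mendoza, Ekwueme, Gallo, and Singh alone can cover everything: Mon-AM→Ekwueme, Mon-PM→Singh, Tue-AM→Mendoza, Tue-PM→Singh, Wed-AM→Gallo, Wed-PM→Gallo, Thu-AM→Mendoza, Thu-PM→Ekwueme, Fri-AM→Ekwueme, Fri-PM→Gallo.

4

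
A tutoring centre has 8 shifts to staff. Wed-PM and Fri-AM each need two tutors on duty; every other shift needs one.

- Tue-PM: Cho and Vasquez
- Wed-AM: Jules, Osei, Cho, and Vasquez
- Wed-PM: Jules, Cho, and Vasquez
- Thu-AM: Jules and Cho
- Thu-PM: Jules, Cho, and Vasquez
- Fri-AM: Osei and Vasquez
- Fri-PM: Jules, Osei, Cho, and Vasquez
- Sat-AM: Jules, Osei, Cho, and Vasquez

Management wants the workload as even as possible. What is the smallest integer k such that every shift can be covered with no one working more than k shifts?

3

With 4 tutors and 10 worker-slots to fill, someone must work at least ⌈10/4⌉ = 3 shifts, so k ≥ 3.
k = 3 works: Tue-PM→Cho, Wed-AM→Osei, Wed-PM→Jules+Cho, Thu-AM→Jules, Thu-PM→Jules, Fri-AM→Osei+Vasquez, Fri-PM→Osei, Sat-AM→Cho.
Loads: Jules 3, Osei 3, Cho 3, Vasquez 1 — all ≤ 3.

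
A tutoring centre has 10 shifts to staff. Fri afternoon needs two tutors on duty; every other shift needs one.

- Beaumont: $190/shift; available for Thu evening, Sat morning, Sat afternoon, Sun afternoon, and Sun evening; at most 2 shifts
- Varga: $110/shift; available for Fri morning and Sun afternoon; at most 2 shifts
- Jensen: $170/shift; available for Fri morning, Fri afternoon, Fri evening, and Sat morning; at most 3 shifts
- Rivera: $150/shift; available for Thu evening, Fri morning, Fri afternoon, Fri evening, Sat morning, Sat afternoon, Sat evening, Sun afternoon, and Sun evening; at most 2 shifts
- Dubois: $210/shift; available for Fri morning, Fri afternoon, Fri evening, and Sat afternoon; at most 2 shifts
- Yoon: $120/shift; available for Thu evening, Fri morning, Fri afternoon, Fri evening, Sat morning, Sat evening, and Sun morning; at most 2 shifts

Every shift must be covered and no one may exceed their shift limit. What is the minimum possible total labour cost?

Sun morning can only be covered by Yoon, so that assignment is forced.
Picking the cheapest available tutor for each shift independently would cost $1390, but that ignores the shift limits.
An optimal schedule: Thu evening→Beaumont, Fri morning→Varga, Fri afternoon→Rivera+Jensen, Fri evening→Jensen, Sat morning→Jensen, Sat afternoon→Beaumont, Sat evening→Yoon, Sun morning→Yoon, Sun afternoon→Varga, Sun evening→Rivera.
Total: 190 + 110 + 150 + 170 + 170 + 170 + 190 + 120 + 120 + 110 + 150 = $1650.

$1650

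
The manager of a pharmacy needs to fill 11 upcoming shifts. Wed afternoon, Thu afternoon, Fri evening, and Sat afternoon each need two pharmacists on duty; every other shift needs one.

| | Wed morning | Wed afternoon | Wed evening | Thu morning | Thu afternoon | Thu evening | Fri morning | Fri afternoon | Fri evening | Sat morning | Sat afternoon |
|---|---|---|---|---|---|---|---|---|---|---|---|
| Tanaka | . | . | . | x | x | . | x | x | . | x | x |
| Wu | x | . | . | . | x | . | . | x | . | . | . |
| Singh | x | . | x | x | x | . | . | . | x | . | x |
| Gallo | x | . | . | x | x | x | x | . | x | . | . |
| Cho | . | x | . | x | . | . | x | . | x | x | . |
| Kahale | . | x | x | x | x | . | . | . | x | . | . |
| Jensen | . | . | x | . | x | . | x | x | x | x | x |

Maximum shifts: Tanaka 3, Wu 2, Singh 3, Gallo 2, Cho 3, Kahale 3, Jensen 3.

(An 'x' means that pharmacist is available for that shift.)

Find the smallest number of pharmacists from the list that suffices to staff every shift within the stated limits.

6

15 slots to fill and no one can take more than 3, so at least ⌈15/3⌉ = 5 pharmacists are needed.
No set of 5 pharmacists can cover every shift (each such set leaves at least one shift with no one available or exceeds a cap).
Tanaka, Wu, Singh, Gallo, Cho, and Kahale alone can cover everything: Wed morning→Wu, Wed afternoon→Cho+Kahale, Wed evening→Singh, Thu morning→Singh, Thu afternoon→Wu+Kahale, Thu evening→Gallo, Fri morning→Gallo, Fri afternoon→Tanaka, Fri evening→Cho+Kahale, Sat morning→Tanaka, Sat afternoon→Tanaka+Singh.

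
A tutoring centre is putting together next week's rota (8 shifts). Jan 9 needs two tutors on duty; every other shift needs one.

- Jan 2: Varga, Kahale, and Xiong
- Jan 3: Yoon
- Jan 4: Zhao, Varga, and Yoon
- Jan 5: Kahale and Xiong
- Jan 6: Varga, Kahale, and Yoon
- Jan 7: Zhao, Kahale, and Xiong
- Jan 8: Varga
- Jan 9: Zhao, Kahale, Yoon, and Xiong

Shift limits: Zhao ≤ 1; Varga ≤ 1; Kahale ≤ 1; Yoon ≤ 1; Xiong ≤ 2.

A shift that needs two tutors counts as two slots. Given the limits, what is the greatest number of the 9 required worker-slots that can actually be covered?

Total capacity across all tutors is 1+1+1+1+2 = 6, and 9 slots are needed, so at most 6 can be filled.
An assignment achieving 6: Jan 2→Xiong, Jan 3→Yoon, Jan 4→Zhao, Jan 5→Kahale, Jan 7→Xiong, Jan 8→Varga.
Loads: Zhao 1/1, Varga 1/1, Kahale 1/1, Yoon 1/1, Xiong 2/2.

6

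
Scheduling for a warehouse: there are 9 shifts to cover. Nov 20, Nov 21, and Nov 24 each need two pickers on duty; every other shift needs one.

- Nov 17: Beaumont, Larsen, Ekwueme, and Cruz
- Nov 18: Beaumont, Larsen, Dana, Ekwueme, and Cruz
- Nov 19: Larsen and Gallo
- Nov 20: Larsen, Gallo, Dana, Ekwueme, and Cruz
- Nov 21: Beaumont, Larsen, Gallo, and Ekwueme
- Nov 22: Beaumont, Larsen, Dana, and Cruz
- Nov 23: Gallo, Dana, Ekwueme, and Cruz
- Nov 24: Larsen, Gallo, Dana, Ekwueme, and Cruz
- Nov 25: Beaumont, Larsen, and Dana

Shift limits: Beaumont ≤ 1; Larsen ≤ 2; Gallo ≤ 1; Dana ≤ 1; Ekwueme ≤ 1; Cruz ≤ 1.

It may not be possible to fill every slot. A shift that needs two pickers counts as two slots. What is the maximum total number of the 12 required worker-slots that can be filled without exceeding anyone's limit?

Total capacity across all pickers is 1+2+1+1+1+1 = 7, and 12 slots are needed, so at most 7 can be filled.
An assignment achieving 7: Nov 17→Larsen, Nov 19→Larsen, Nov 21→Gallo+Ekwueme, Nov 22→Dana, Nov 23→Cruz, Nov 25→Beaumont.
Loads: Beaumont 1/1, Larsen 2/2, Gallo 1/1, Dana 1/1, Ekwueme 1/1, Cruz 1/1.

7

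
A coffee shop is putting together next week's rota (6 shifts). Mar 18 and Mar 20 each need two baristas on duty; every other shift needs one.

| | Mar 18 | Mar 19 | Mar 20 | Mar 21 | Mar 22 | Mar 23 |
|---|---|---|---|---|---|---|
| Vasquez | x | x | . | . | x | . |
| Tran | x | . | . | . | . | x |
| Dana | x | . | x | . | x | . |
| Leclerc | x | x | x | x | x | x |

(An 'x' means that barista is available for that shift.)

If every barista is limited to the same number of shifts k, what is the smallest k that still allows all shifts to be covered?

2

With 4 baristas and 8 worker-slots to fill, someone must work at least ⌈8/4⌉ = 2 shifts, so k ≥ 2.
k = 2 works: Mar 18→Tran+Dana, Mar 19→Vasquez, Mar 20→Dana+Leclerc, Mar 21→Leclerc, Mar 22→Vasquez, Mar 23→Tran.
Loads: Vasquez 2, Tran 2, Dana 2, Leclerc 2 — all ≤ 2.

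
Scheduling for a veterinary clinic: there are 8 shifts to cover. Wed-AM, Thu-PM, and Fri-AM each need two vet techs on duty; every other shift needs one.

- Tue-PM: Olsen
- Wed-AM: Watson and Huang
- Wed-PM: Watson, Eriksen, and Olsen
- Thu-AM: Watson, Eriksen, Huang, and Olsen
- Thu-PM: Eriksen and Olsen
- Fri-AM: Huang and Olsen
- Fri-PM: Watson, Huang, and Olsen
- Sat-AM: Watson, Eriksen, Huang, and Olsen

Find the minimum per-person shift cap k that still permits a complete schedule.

With 4 vet techs and 11 worker-slots to fill, someone must work at least ⌈11/4⌉ = 3 shifts, so k ≥ 3.
k = 3 works: Tue-PM→Olsen, Wed-AM→Watson+Huang, Wed-PM→Watson, Thu-AM→Eriksen, Thu-PM→Eriksen+Olsen, Fri-AM→Huang+Olsen, Fri-PM→Watson, Sat-AM→Eriksen.
Loads: Watson 3, Eriksen 3, Huang 2, Olsen 3 — all ≤ 3.

3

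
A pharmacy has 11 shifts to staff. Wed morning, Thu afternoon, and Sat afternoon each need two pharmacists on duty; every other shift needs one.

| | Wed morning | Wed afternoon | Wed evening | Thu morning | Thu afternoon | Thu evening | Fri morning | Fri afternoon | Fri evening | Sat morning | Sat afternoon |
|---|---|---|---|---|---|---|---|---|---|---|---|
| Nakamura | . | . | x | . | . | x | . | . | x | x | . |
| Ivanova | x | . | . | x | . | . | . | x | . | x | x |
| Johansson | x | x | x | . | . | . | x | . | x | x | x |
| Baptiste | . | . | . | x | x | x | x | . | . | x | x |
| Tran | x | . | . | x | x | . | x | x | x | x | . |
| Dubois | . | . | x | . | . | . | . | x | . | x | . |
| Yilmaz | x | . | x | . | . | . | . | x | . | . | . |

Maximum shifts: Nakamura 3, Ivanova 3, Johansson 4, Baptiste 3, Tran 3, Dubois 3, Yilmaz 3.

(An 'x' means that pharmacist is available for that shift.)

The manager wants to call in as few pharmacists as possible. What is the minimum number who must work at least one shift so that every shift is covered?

5

14 slots to fill and no one can take more than 4, so at least ⌈14/4⌉ = 4 pharmacists are needed.
Any 4 pharmacists together have capacity at most 4+3+3+3 = 13 < 14 slots, so 4 can never suffice.
Nakamura, Ivanova, Johansson, Baptiste, and Tran alone can cover everything: Wed morning→Ivanova+Johansson, Wed afternoon→Johansson, Wed evening→Nakamura, Thu morning→Ivanova, Thu afternoon→Baptiste+Tran, Thu evening→Nakamura, Fri morning→Johansson, Fri afternoon→Ivanova, Fri evening→Nakamura, Sat morning→Baptiste, Sat afternoon→Johansson+Baptiste.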